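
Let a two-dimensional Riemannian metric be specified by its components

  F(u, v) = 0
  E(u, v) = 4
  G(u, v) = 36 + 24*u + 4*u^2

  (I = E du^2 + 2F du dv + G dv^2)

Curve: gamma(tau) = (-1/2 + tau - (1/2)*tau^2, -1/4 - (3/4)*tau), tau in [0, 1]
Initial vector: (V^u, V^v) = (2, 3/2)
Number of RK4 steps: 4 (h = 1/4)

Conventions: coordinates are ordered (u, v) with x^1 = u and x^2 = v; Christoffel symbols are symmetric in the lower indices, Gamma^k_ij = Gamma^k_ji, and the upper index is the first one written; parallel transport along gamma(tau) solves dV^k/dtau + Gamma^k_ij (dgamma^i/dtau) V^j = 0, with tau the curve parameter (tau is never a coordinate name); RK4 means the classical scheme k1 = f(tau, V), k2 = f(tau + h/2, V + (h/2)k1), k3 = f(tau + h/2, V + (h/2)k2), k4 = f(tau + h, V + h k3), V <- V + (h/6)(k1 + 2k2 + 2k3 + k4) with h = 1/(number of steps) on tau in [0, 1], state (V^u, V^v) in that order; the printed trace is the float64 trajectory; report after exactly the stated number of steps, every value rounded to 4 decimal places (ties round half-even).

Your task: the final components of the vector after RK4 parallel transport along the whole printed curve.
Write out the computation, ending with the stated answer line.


gamma'(tau) = (1 - tau, -3/4); f(tau, V)^k = -Gamma^k_ij(gamma(tau)) gamma'^i(tau) V^j; h = 1/4; intermediate values shown to 6 dp
curve data and Christoffel symbols at the stage parameters:
  tau = 0.000000: gamma = (-0.500000, -0.250000), gamma' = (1.000000, -0.750000); Gamma_uuu = 0.000000, Gamma_uuv = 0.000000, Gamma_uvv = -2.500000, Gamma_vuu = 0.000000, Gamma_vuv = 0.400000, Gamma_vvv = 0.000000
  tau = 0.125000: gamma = (-0.382812, -0.343750), gamma' = (0.875000, -0.750000); Gamma_uuu = 0.000000, Gamma_uuv = 0.000000, Gamma_uvv = -2.617188, Gamma_vuu = 0.000000, Gamma_vuv = 0.382090, Gamma_vvv = 0.000000
  tau = 0.250000: gamma = (-0.281250, -0.437500), gamma' = (0.750000, -0.750000); Gamma_uuu = 0.000000, Gamma_uuv = 0.000000, Gamma_uvv = -2.718750, Gamma_vuu = 0.000000, Gamma_vuv = 0.367816, Gamma_vvv = 0.000000
  tau = 0.375000: gamma = (-0.195312, -0.531250), gamma' = (0.625000, -0.750000); Gamma_uuu = 0.000000, Gamma_uuv = 0.000000, Gamma_uvv = -2.804688, Gamma_vuu = 0.000000, Gamma_vuv = 0.356546, Gamma_vvv = 0.000000
  tau = 0.500000: gamma = (-0.125000, -0.625000), gamma' = (0.500000, -0.750000); Gamma_uuu = 0.000000, Gamma_uuv = 0.000000, Gamma_uvv = -2.875000, Gamma_vuu = 0.000000, Gamma_vuv = 0.347826, Gamma_vvv = 0.000000
  tau = 0.625000: gamma = (-0.070312, -0.718750), gamma' = (0.375000, -0.750000); Gamma_uuu = 0.000000, Gamma_uuv = 0.000000, Gamma_uvv = -2.929688, Gamma_vuu = 0.000000, Gamma_vuv = 0.341333, Gamma_vvv = 0.000000
  tau = 0.750000: gamma = (-0.031250, -0.812500), gamma' = (0.250000, -0.750000); Gamma_uuu = 0.000000, Gamma_uuv = 0.000000, Gamma_uvv = -2.968750, Gamma_vuu = 0.000000, Gamma_vuv = 0.336842, Gamma_vvv = 0.000000
  tau = 0.875000: gamma = (-0.007812, -0.906250), gamma' = (0.125000, -0.750000); Gamma_uuu = 0.000000, Gamma_uuv = 0.000000, Gamma_uvv = -2.992188, Gamma_vuu = 0.000000, Gamma_vuv = 0.334204, Gamma_vvv = 0.000000
  tau = 1.000000: gamma = (0.000000, -1.000000), gamma' = (0.000000, -0.750000); Gamma_uuu = 0.000000, Gamma_uuv = 0.000000, Gamma_uvv = -3.000000, Gamma_vuu = 0.000000, Gamma_vuv = 0.333333, Gamma_vvv = 0.000000
step 0: V^u = 2.0000, V^v = 1.5000
step 1: k1 = (-2.812500, 0.000000), k2 = (-2.944336, -0.029104), k3 = (-2.937195, -0.032611), k4 = (-3.041970, -0.062385); V <- V + (h/6)(k1 + 2k2 + 2k3 + k4): V^u = 1.2659, V^v = 1.4923
step 2: k1 = (-3.042807, -0.062434), k2 = (-3.122571, -0.093984), k3 = (-3.114275, -0.095771), k4 = (-3.166054, -0.128220); V <- V + (h/6)(k1 + 2k2 + 2k3 + k4): V^u = 0.4875, V^v = 1.4685
step 3: k1 = (-3.166455, -0.128218), k2 = (-3.191470, -0.162444), k3 = (-3.182070, -0.162697), k4 = (-3.179145, -0.198054); V <- V + (h/6)(k1 + 2k2 + 2k3 + k4): V^u = -0.3080, V^v = 1.4278
step 4: k1 = (-3.179111, -0.198055), k2 = (-3.148651, -0.235429), k3 = (-3.138167, -0.234279), k4 = (-3.080793, -0.273143); V <- V + (h/6)(k1 + 2k2 + 2k3 + k4): V^u = -1.0928, V^v = 1.3690

Answer: V^u = -1.0928, V^v = 1.3690


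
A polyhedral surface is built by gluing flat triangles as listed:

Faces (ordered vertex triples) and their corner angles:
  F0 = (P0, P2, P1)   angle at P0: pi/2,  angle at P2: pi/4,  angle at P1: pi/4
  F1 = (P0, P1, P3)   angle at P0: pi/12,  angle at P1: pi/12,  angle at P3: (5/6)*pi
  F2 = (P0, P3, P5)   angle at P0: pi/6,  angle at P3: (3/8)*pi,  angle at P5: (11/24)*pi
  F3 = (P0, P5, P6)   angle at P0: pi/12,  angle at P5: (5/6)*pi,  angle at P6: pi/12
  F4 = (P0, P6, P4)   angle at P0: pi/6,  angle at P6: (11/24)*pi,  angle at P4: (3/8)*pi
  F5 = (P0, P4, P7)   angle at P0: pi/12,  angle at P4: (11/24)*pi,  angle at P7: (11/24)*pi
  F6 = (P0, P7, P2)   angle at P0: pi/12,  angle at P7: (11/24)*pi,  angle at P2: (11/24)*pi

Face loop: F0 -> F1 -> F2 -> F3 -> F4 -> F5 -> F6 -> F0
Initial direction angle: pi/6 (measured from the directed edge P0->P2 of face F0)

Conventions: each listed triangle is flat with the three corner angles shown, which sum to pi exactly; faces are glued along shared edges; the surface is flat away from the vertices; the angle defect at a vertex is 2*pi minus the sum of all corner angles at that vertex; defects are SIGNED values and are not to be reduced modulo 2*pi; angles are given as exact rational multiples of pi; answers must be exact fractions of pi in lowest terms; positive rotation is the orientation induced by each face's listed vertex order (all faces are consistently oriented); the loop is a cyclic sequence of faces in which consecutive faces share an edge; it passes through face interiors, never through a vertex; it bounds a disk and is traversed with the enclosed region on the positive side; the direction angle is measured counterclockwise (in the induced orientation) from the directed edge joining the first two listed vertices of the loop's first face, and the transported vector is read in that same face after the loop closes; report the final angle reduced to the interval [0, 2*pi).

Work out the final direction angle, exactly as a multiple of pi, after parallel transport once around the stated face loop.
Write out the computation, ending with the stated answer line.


enclosed vertex P0: corner angles sum to (7/6)*pi, defect = 2*pi - (7/6)*pi = (5/6)*pi
holonomy = initial angle + sum of enclosed defects (mod 2*pi), positive in the induced orientation
final angle = pi/6 + (5/6)*pi = pi (mod 2*pi)

Answer: final direction angle = pi


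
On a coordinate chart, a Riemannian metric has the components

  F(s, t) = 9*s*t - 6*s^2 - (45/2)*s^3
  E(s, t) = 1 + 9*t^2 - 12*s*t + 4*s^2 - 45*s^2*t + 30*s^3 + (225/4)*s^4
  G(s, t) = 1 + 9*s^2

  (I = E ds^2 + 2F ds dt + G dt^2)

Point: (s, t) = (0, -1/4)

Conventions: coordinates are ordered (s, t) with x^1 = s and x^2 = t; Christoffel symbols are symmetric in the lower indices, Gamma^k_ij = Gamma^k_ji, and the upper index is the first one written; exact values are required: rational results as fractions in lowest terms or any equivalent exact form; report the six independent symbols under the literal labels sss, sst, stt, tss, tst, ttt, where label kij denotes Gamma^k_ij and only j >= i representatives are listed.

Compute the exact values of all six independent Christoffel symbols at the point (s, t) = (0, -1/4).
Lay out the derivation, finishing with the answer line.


E = 25/16, F = 0, G = 1 at the point
E_s = 3, E_t = -9/2, F_s = -9/4, F_t = 0, G_s = 0, G_t = 0
EG - F^2 = 25/16;  g^inv = (16/25) * [[1, 0], [0, 25/16]]
first-kind symbols [ij,l] = (1/2)(d_i g_jl + d_j g_il - d_l g_ij): [ss,s] = E_s/2 = 3/2, [ss,t] = F_s - E_t/2 = 0, [st,s] = E_t/2 = -9/4, [st,t] = G_s/2 = 0, [tt,s] = F_t - G_s/2 = 0, [tt,t] = G_t/2 = 0
Gamma^s_ij = (G*[ij,s] - F*[ij,t])/(EG - F^2), Gamma^t_ij = (E*[ij,t] - F*[ij,s])/(EG - F^2)

Answer: Gamma_sss = 24/25, Gamma_sst = -36/25, Gamma_stt = 0, Gamma_tss = 0, Gamma_tst = 0, Gamma_ttt = 0


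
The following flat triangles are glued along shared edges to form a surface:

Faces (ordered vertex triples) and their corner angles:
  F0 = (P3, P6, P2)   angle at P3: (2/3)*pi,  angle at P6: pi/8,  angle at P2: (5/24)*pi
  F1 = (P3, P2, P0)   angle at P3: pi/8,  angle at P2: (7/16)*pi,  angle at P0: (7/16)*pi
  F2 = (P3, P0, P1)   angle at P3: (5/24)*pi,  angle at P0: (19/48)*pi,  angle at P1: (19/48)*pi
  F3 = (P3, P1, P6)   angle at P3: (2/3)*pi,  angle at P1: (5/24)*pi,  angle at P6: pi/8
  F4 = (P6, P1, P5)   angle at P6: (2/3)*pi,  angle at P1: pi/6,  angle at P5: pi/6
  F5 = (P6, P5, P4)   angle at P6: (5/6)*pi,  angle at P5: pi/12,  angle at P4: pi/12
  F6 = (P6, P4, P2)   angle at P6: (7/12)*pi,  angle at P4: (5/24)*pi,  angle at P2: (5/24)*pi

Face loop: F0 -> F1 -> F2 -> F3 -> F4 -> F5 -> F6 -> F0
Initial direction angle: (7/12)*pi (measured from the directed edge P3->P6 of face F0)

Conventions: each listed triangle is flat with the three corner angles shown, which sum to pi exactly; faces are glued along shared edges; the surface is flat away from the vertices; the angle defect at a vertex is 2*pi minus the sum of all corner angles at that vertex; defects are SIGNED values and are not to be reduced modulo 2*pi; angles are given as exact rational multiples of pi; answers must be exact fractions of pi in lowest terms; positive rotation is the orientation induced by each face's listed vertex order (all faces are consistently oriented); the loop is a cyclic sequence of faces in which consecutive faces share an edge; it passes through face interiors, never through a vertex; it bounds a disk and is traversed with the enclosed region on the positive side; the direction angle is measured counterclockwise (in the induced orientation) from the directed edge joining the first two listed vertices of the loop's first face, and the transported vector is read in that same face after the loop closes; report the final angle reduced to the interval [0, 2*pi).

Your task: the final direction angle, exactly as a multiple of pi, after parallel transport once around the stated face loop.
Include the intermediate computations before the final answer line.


enclosed vertex P3: corner angles sum to (5/3)*pi, defect = 2*pi - (5/3)*pi = pi/3
enclosed vertex P6: corner angles sum to (7/3)*pi, defect = 2*pi - (7/3)*pi = -pi/3
adding the enclosed defects to the starting angle (mod 2*pi, induced orientation) gives the holonomy
final angle = (7/12)*pi + 0 = (7/12)*pi (mod 2*pi)

Answer: final direction angle = (7/12)*pi


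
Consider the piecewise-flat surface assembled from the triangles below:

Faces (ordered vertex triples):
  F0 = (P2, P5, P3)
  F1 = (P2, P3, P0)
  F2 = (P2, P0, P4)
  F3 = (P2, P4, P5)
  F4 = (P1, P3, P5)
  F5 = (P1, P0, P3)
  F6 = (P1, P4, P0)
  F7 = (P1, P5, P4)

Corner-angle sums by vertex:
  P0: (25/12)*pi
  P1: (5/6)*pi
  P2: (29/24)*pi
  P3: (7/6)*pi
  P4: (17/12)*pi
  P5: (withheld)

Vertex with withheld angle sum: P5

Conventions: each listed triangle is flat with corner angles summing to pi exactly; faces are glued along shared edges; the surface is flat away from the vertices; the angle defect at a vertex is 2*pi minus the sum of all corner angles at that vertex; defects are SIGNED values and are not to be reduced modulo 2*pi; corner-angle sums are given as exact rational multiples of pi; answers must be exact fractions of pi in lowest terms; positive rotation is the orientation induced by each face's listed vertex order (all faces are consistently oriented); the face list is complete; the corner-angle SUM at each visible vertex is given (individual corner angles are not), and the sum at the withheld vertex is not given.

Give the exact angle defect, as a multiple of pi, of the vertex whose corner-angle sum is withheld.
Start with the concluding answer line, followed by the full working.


Answer: defect(P5) = (17/24)*pi

V = 6, E = 12, F = 8; chi = V - E + F = 2
Gauss-Bonnet: total defect = 2*pi*chi = 4*pi; visible defects sum to (79/24)*pi


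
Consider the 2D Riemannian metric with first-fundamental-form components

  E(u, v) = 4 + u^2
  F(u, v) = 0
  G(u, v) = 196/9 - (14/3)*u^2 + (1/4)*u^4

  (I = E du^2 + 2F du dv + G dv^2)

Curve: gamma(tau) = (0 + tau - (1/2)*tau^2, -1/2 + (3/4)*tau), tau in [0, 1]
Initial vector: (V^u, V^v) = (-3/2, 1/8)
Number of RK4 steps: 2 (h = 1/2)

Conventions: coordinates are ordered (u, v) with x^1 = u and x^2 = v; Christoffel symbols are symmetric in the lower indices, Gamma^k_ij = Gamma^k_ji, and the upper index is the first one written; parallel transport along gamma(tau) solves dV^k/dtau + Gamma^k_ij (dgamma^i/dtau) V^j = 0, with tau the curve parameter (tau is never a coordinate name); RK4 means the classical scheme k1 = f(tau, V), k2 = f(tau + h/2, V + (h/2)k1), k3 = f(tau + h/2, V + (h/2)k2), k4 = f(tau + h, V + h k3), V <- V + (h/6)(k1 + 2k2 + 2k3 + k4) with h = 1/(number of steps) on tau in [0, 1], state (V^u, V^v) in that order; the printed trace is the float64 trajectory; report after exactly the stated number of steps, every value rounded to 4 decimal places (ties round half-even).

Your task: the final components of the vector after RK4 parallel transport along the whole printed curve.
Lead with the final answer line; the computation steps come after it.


Answer: V^u = -1.4789, V^v = 0.0468

gamma'(tau) = (1 - tau, 3/4); f(tau, V)^k = -Gamma^k_ij(gamma(tau)) gamma'^i(tau) V^j; h = 1/2; intermediate values shown to 6 dp
curve data and Christoffel symbols at the stage parameters:
  tau = 0.000000: gamma = (0.000000, -0.500000), gamma' = (1.000000, 0.750000); Gamma_uuu = 0.000000, Gamma_uuv = 0.000000, Gamma_uvv = 0.000000, Gamma_vuu = 0.000000, Gamma_vuv = 0.000000, Gamma_vvv = 0.000000
  tau = 0.250000: gamma = (0.218750, -0.312500), gamma' = (0.750000, 0.750000); Gamma_uuu = 0.054041, Gamma_uuv = 0.000000, Gamma_uvv = 0.250898, Gamma_vuu = 0.000000, Gamma_vuv = -0.047117, Gamma_vvv = 0.000000
  tau = 0.500000: gamma = (0.375000, -0.125000), gamma' = (0.500000, 0.750000); Gamma_uuu = 0.090566, Gamma_uuv = 0.000000, Gamma_uvv = 0.416274, Gamma_vuu = 0.000000, Gamma_vuv = -0.081586, Gamma_vvv = 0.000000
  tau = 0.750000: gamma = (0.468750, 0.062500), gamma' = (0.250000, 0.750000); Gamma_uuu = 0.111085, Gamma_uuv = 0.000000, Gamma_uvv = 0.506194, Gamma_vuu = 0.000000, Gamma_vuv = -0.102868, Gamma_vvv = 0.000000
  tau = 1.000000: gamma = (0.500000, 0.250000), gamma' = (0.000000, 0.750000); Gamma_uuu = 0.117647, Gamma_uuv = 0.000000, Gamma_uvv = 0.534314, Gamma_vuu = 0.000000, Gamma_vuv = -0.110092, Gamma_vvv = 0.000000
step 0: V^u = -1.5000, V^v = 0.1250
step 1: k1 = (0.000000, 0.000000), k2 = (0.037274, -0.048589), k3 = (0.039183, -0.048689), k4 = (0.035612, -0.086480); V <- V + (h/6)(k1 + 2k2 + 2k3 + k4): V^u = -1.4843, V^v = 0.1016
step 2: k1 = (0.035499, -0.086680), k2 = (0.010637, -0.111775), k3 = (0.013191, -0.112416), k4 = (-0.018182, -0.122011); V <- V + (h/6)(k1 + 2k2 + 2k3 + k4): V^u = -1.4789, V^v = 0.0468


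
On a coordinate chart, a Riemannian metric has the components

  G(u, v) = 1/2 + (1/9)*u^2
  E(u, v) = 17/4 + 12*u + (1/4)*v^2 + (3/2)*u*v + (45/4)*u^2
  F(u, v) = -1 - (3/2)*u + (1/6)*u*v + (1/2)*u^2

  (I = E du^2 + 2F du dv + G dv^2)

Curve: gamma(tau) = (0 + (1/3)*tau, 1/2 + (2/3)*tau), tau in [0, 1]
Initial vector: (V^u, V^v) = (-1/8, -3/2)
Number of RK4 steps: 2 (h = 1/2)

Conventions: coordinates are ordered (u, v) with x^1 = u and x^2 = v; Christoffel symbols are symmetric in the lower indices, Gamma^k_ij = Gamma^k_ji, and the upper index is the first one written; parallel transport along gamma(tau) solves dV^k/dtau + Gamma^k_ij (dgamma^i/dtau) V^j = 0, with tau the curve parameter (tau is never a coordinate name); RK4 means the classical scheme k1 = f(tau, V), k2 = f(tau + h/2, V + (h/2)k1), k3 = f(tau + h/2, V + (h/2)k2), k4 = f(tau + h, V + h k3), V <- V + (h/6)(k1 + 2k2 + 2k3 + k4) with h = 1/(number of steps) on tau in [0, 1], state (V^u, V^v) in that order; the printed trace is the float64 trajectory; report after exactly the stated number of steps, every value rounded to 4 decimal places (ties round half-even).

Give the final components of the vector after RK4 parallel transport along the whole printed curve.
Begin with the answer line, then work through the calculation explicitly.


Answer: V^u = -0.0429, V^v = -1.3689

gamma'(tau) = (1/3, 2/3); f(tau, V)^k = -Gamma^k_ij(gamma(tau)) gamma'^i(tau) V^j; h = 1/2; intermediate values shown to 6 dp
curve data and Christoffel symbols at the stage parameters:
  tau = 0.000000: gamma = (0.000000, 0.500000), gamma' = (0.333333, 0.666667); Gamma_uuu = 1.423423, Gamma_uuv = 0.054054, Gamma_uvv = 0.000000, Gamma_vuu = -0.236486, Gamma_vuv = 0.108108, Gamma_vvv = 0.000000
  tau = 0.250000: gamma = (0.083333, 0.666667), gamma' = (0.333333, 0.666667); Gamma_uuu = 1.319981, Gamma_uuv = 0.081823, Gamma_uvv = 0.001517, Gamma_vuu = -0.132892, Gamma_vuv = 0.200228, Gamma_vvv = 0.003369
  tau = 0.500000: gamma = (0.166667, 0.833333), gamma' = (0.333333, 0.666667); Gamma_uuu = 1.198143, Gamma_uuv = 0.094027, Gamma_uvv = 0.002303, Gamma_vuu = -0.148035, Gamma_vuv = 0.263513, Gamma_vvv = 0.005553
  tau = 0.750000: gamma = (0.250000, 1.000000), gamma' = (0.333333, 0.666667); Gamma_uuu = 1.080730, Gamma_uuv = 0.097224, Gamma_uvv = 0.002654, Gamma_vuu = -0.224153, Gamma_vuv = 0.304515, Gamma_vvv = 0.006816
  tau = 1.000000: gamma = (0.333333, 1.166667), gamma' = (0.333333, 0.666667); Gamma_uuu = 0.976129, Gamma_uuv = 0.095609, Gamma_uvv = 0.002760, Gamma_vuu = -0.326327, Gamma_vuv = 0.329741, Gamma_vvv = 0.007433
step 0: V^u = -0.1250, V^v = -1.5000
step 1: k1 = (0.090841, 0.053209), k2 = (0.092639, 0.111689), k3 = (0.092003, 0.110640), k4 = (0.084000, 0.142226); V <- V + (h/6)(k1 + 2k2 + 2k3 + k4): V^u = -0.0797, V^v = -1.4467
step 2: k1 = (0.084369, 0.142490), k2 = (0.073119, 0.157152), k3 = (0.074189, 0.157124), k4 = (0.062680, 0.161879); V <- V + (h/6)(k1 + 2k2 + 2k3 + k4): V^u = -0.0429, V^v = -1.3689


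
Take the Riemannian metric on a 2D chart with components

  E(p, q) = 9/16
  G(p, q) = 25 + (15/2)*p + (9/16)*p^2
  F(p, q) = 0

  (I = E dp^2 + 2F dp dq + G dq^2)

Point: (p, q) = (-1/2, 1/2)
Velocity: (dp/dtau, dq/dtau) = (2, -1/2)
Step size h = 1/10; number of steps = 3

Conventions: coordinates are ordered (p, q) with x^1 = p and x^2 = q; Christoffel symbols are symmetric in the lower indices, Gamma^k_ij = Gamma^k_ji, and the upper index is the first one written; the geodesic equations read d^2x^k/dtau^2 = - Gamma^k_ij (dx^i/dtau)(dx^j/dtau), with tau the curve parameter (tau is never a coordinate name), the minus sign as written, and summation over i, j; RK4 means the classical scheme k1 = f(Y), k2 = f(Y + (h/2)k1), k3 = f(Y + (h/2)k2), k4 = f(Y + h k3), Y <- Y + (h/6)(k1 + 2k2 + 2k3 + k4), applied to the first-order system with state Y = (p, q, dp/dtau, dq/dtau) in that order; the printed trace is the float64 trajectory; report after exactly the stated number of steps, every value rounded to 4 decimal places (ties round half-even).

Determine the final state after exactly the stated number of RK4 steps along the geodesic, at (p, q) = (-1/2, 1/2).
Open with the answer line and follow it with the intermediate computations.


Answer: p = 0.1629, q = 0.3641, dp/dtau = 2.3992, dq/dtau = -0.4076

f(Y) = (dp/dtau, dq/dtau, -Gamma^p_ij Y'^i Y'^j, -Gamma^q_ij Y'^i Y'^j) with the Gammas evaluated at the stage position; h = 0.100000; intermediate values shown to 6 dp
step 0: p = -0.5000, q = 0.5000, dp/dtau = 2.0000, dq/dtau = -0.5000
step 1:
  k1: at (p, q) = (-0.500000, 0.500000), (dp/dtau, dq/dtau) = (2.000000, -0.500000); Gamma_ppp = 0.000000, Gamma_ppq = 0.000000, Gamma_pqq = -6.166667, Gamma_qpp = 0.000000, Gamma_qpq = 0.162162, Gamma_qqq = 0.000000; k1 = (2.000000, -0.500000, 1.541667, 0.324324)
  k2: at (p, q) = (-0.400000, 0.475000), (dp/dtau, dq/dtau) = (2.077083, -0.483784); Gamma_ppp = 0.000000, Gamma_ppq = 0.000000, Gamma_pqq = -6.266667, Gamma_qpp = 0.000000, Gamma_qpq = 0.159574, Gamma_qqq = 0.000000; k2 = (2.077083, -0.483784, 1.466693, 0.320700)
  k3: at (p, q) = (-0.396146, 0.475811), (dp/dtau, dq/dtau) = (2.073335, -0.483965); Gamma_ppp = 0.000000, Gamma_ppq = 0.000000, Gamma_pqq = -6.270521, Gamma_qpp = 0.000000, Gamma_qpq = 0.159476, Gamma_qqq = 0.000000; k3 = (2.073335, -0.483965, 1.468695, 0.320044)
  k4: at (p, q) = (-0.292667, 0.451603), (dp/dtau, dq/dtau) = (2.146869, -0.467996); Gamma_ppp = 0.000000, Gamma_ppq = 0.000000, Gamma_pqq = -6.374000, Gamma_qpp = 0.000000, Gamma_qpq = 0.156887, Gamma_qqq = 0.000000; k4 = (2.146869, -0.467996, 1.396033, 0.315257)
  Y <- Y + (h/6)(k1 + 2k2 + 2k3 + k4): p = -0.2925, q = 0.4516, dp/dtau = 2.1468, dq/dtau = -0.4680
step 2:
  k1: at (p, q) = (-0.292538, 0.451608), (dp/dtau, dq/dtau) = (2.146808, -0.467982); Gamma_ppp = 0.000000, Gamma_ppq = 0.000000, Gamma_pqq = -6.374128, Gamma_qpp = 0.000000, Gamma_qpq = 0.156884, Gamma_qqq = 0.000000; k1 = (2.146808, -0.467982, 1.395981, 0.315233)
  k2: at (p, q) = (-0.185198, 0.428209), (dp/dtau, dq/dtau) = (2.216607, -0.452221); Gamma_ppp = 0.000000, Gamma_ppq = 0.000000, Gamma_pqq = -6.481469, Gamma_qpp = 0.000000, Gamma_qpq = 0.154286, Gamma_qqq = 0.000000; k2 = (2.216607, -0.452221, 1.325482, 0.309311)
  k3: at (p, q) = (-0.181708, 0.428997), (dp/dtau, dq/dtau) = (2.213082, -0.452517); Gamma_ppp = 0.000000, Gamma_ppq = 0.000000, Gamma_pqq = -6.484959, Gamma_qpp = 0.000000, Gamma_qpq = 0.154203, Gamma_qqq = 0.000000; k3 = (2.213082, -0.452517, 1.327933, 0.308855)
  k4: at (p, q) = (-0.071230, 0.406357), (dp/dtau, dq/dtau) = (2.279601, -0.437097); Gamma_ppp = 0.000000, Gamma_ppq = 0.000000, Gamma_pqq = -6.595437, Gamma_qpp = 0.000000, Gamma_qpq = 0.151620, Gamma_qqq = 0.000000; k4 = (2.279601, -0.437097, 1.260081, 0.302150)
  Y <- Y + (h/6)(k1 + 2k2 + 2k3 + k4): p = -0.0711, q = 0.4064, dp/dtau = 2.2795, dq/dtau = -0.4371
step 3:
  k1: at (p, q) = (-0.071108, 0.406366), (dp/dtau, dq/dtau) = (2.279523, -0.437087); Gamma_ppp = 0.000000, Gamma_ppq = 0.000000, Gamma_pqq = -6.595558, Gamma_qpp = 0.000000, Gamma_qpq = 0.151617, Gamma_qqq = 0.000000; k1 = (2.279523, -0.437087, 1.260048, 0.302127)
  k2: at (p, q) = (0.042868, 0.384512), (dp/dtau, dq/dtau) = (2.342525, -0.421981); Gamma_ppp = 0.000000, Gamma_ppq = 0.000000, Gamma_pqq = -6.709534, Gamma_qpp = 0.000000, Gamma_qpq = 0.149042, Gamma_qqq = 0.000000; k2 = (2.342525, -0.421981, 1.194751, 0.294655)
  k3: at (p, q) = (0.046018, 0.385267), (dp/dtau, dq/dtau) = (2.339260, -0.422354); Gamma_ppp = 0.000000, Gamma_ppq = 0.000000, Gamma_pqq = -6.712684, Gamma_qpp = 0.000000, Gamma_qpq = 0.148972, Gamma_qqq = 0.000000; k3 = (2.339260, -0.422354, 1.197429, 0.294367)
  k4: at (p, q) = (0.162818, 0.364130), (dp/dtau, dq/dtau) = (2.399266, -0.407650); Gamma_ppp = 0.000000, Gamma_ppq = 0.000000, Gamma_pqq = -6.829484, Gamma_qpp = 0.000000, Gamma_qpq = 0.146424, Gamma_qqq = 0.000000; k4 = (2.399266, -0.407650, 1.134915, 0.286423)
  Y <- Y + (h/6)(k1 + 2k2 + 2k3 + k4): p = 0.1629, q = 0.3641, dp/dtau = 2.3992, dq/dtau = -0.4076


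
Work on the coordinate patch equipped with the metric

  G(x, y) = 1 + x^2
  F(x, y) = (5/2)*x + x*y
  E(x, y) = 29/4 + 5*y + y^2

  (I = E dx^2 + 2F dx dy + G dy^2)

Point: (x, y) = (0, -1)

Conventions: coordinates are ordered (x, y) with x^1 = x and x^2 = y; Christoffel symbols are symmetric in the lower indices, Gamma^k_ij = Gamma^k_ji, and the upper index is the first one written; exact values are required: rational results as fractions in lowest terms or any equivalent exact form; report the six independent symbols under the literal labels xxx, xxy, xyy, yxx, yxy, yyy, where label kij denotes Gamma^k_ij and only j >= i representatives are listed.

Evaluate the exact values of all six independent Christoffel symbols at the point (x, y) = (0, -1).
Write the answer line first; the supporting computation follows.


Answer: Gamma_xxx = 0, Gamma_xxy = 6/13, Gamma_xyy = 0, Gamma_yxx = 0, Gamma_yxy = 0, Gamma_yyy = 0

E = 13/4, F = 0, G = 1 at the point
E_x = 0, E_y = 3, F_x = 3/2, F_y = 0, G_x = 0, G_y = 0
EG - F^2 = 13/4;  g^inv = (4/13) * [[1, 0], [0, 13/4]]
first-kind symbols [ij,l] = (1/2)(d_i g_jl + d_j g_il - d_l g_ij): [xx,x] = E_x/2 = 0, [xx,y] = F_x - E_y/2 = 0, [xy,x] = E_y/2 = 3/2, [xy,y] = G_x/2 = 0, [yy,x] = F_y - G_x/2 = 0, [yy,y] = G_y/2 = 0
Gamma^x_ij = (G*[ij,x] - F*[ij,y])/(EG - F^2), Gamma^y_ij = (E*[ij,y] - F*[ij,x])/(EG - F^2)


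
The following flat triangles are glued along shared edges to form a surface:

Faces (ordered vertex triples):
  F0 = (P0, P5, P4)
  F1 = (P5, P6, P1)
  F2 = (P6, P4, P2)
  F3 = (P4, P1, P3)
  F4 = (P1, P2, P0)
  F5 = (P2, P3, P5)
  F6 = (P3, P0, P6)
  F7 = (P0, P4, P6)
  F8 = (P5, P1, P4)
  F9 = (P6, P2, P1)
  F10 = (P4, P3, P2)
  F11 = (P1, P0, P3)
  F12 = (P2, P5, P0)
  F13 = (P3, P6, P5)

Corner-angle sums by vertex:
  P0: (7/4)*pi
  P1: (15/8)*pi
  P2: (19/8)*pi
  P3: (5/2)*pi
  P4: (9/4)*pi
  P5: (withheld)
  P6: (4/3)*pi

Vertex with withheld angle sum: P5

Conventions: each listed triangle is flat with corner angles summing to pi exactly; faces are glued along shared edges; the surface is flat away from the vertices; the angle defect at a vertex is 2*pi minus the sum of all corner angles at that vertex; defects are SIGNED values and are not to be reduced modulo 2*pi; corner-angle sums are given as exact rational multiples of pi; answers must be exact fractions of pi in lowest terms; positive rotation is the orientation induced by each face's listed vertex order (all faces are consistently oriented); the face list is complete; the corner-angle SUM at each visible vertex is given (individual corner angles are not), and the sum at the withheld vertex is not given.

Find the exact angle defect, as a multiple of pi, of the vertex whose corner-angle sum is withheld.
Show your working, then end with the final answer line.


V = 7, E = 21, F = 14; chi = V - E + F = 0
Gauss-Bonnet: total defect = 2*pi*chi = 0; visible defects sum to -pi/12

Answer: defect(P5) = pi/12


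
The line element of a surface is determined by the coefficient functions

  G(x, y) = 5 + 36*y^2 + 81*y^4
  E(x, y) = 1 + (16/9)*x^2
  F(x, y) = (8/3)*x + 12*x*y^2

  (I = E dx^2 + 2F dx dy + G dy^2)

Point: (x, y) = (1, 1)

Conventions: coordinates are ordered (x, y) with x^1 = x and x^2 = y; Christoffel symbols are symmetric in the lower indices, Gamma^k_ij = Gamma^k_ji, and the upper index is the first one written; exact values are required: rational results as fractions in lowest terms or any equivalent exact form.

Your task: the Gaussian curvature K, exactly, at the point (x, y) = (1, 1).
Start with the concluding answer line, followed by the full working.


Answer: K = 486/310249

E = 25/9, F = 44/3, G = 122, EG - F^2 = 1114/9 at the point
E_x = 32/9, E_y = 0, F_x = 44/3, F_y = 24, G_x = 0, G_y = 396
E_yy = 0, F_xy = 24, G_xx = 0
Brioschi: K = (det M1 - det M2) / (EG - F^2)^2 with the standard first/second-derivative matrices M1, M2.
M1 = [[-E_yy/2 + F_xy - G_xx/2, E_x/2, F_x - E_y/2], [F_y - G_x/2, E, F], [G_y/2, F, G]] = [[24, 16/9, 44/3], [24, 25/9, 44/3], [198, 44/3, 122]]; det M1 = 24
M2 = [[0, E_y/2, G_x/2], [E_y/2, E, F], [G_x/2, F, G]] = [[0, 0, 0], [0, 25/9, 44/3], [0, 44/3, 122]]; det M2 = 0
det M1 - det M2 = 24; K = 24 / (1114/9)^2 = 486/310249


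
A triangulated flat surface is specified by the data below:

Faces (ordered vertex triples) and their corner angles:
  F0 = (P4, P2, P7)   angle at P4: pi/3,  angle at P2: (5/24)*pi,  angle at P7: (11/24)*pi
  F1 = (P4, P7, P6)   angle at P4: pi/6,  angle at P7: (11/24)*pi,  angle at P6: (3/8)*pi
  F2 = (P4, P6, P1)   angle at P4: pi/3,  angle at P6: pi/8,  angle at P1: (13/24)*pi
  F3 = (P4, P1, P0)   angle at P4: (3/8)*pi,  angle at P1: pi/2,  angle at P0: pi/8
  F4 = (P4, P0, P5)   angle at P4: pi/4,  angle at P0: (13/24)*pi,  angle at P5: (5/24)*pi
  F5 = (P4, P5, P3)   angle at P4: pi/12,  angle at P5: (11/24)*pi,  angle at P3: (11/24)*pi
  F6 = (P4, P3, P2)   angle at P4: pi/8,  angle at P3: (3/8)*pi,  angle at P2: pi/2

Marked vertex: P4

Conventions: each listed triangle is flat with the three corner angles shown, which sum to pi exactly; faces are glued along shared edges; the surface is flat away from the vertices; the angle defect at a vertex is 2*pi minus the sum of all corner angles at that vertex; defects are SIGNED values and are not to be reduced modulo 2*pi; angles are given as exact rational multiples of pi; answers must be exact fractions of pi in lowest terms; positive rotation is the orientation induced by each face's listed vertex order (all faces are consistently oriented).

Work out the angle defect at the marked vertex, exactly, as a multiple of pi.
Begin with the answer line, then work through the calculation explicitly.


Answer: defect(P4) = pi/3

Sum of corner angles at P4: (5/3)*pi
defect = 2*pi - (5/3)*pi


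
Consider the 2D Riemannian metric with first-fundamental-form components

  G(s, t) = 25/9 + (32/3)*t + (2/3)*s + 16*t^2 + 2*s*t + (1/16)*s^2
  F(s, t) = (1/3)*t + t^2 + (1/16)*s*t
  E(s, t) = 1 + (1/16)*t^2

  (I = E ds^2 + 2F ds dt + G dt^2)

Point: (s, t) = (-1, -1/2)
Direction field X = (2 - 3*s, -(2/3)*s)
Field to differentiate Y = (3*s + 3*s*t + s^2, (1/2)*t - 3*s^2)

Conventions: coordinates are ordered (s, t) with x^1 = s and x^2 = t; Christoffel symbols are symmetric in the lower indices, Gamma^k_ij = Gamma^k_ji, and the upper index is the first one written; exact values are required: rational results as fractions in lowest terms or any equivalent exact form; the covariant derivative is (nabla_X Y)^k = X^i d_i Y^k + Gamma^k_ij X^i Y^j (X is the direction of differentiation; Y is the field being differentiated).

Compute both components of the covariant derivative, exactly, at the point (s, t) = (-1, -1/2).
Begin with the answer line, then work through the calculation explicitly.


Answer: (nabla_X Y)^s = -3888/1069, (nabla_X Y)^t = 117574/3207

E = 65/64, F = 11/96, G = 265/144 at the point
E_s = 0, E_t = -1/16, F_s = -1/32, F_t = -35/48, G_s = -11/24, G_t = -22/3
EG - F^2 = 1069/576;  g^inv = (576/1069) * [[265/144, -11/96], [-11/96, 65/64]]
first-kind symbols [ij,l] = (1/2)(d_i g_jl + d_j g_il - d_l g_ij): [ss,s] = E_s/2 = 0, [ss,t] = F_s - E_t/2 = 0, [st,s] = E_t/2 = -1/32, [st,t] = G_s/2 = -11/48, [tt,s] = F_t - G_s/2 = -1/2, [tt,t] = G_t/2 = -11/3
Gamma^s_ij = (G*[ij,s] - F*[ij,t])/(EG - F^2), Gamma^t_ij = (E*[ij,t] - F*[ij,s])/(EG - F^2)
Gamma_sss = 0, Gamma_sst = -18/1069, Gamma_stt = -288/1069, Gamma_tss = 0, Gamma_tst = -132/1069, Gamma_ttt = -2112/1069
X = (5, 2/3), Y = (-1/2, -13/4) at the point


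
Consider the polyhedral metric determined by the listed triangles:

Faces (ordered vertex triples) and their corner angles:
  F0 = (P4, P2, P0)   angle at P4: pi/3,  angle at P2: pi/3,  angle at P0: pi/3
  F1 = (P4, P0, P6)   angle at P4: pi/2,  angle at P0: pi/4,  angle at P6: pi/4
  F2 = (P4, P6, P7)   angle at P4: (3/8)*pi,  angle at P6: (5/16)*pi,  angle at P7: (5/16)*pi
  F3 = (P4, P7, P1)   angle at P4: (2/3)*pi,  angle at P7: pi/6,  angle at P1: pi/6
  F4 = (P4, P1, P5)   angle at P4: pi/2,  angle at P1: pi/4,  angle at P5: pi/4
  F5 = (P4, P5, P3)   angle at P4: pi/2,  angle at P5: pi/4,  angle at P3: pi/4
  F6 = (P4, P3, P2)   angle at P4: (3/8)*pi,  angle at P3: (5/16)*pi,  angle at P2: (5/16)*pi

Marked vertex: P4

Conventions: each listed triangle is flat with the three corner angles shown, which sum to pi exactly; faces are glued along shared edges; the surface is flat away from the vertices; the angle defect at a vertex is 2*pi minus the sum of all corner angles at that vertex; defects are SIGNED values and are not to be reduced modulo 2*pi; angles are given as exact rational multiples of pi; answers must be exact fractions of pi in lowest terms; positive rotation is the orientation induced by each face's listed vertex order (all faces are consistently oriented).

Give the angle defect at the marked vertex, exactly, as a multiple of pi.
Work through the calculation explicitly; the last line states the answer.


Sum of corner angles at P4: (13/4)*pi
defect = 2*pi - (13/4)*pi

Answer: defect(P4) = (-5/4)*pi


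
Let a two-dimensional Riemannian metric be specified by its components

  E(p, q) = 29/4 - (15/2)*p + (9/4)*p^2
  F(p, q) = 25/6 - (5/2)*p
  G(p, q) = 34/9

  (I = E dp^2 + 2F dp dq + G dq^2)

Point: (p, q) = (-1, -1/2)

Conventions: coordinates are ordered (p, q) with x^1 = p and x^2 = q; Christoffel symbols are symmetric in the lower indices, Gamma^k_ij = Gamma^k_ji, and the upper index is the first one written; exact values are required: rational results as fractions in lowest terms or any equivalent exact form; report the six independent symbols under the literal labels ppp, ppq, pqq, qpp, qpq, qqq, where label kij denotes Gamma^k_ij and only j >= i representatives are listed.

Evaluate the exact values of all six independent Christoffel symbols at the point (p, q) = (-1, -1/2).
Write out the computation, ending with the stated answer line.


E = 17, F = 20/3, G = 34/9 at the point
E_p = -12, E_q = 0, F_p = -5/2, F_q = 0, G_p = 0, G_q = 0
EG - F^2 = 178/9;  g^inv = (9/178) * [[34/9, -20/3], [-20/3, 17]]
first-kind symbols [ij,l] = (1/2)(d_i g_jl + d_j g_il - d_l g_ij): [pp,p] = E_p/2 = -6, [pp,q] = F_p - E_q/2 = -5/2, [pq,p] = E_q/2 = 0, [pq,q] = G_p/2 = 0, [qq,p] = F_q - G_p/2 = 0, [qq,q] = G_q/2 = 0
Gamma^p_ij = (G*[ij,p] - F*[ij,q])/(EG - F^2), Gamma^q_ij = (E*[ij,q] - F*[ij,p])/(EG - F^2)

Answer: Gamma_ppp = -27/89, Gamma_ppq = 0, Gamma_pqq = 0, Gamma_qpp = -45/356, Gamma_qpq = 0, Gamma_qqq = 0


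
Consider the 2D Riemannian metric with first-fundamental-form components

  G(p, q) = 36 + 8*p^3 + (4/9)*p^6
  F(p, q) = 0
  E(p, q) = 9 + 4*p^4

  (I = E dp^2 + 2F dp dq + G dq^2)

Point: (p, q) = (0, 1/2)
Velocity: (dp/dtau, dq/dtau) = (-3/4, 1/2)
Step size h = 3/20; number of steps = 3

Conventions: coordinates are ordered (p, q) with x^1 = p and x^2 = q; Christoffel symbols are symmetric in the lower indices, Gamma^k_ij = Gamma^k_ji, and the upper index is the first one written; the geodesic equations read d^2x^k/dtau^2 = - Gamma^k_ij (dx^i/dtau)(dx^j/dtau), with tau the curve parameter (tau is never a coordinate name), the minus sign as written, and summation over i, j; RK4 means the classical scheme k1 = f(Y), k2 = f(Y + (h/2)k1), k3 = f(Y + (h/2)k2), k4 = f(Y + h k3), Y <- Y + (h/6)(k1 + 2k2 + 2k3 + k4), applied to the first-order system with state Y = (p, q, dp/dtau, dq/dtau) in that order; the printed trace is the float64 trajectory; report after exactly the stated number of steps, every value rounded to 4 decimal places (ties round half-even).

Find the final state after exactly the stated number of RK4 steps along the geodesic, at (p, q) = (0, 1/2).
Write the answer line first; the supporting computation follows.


Answer: p = -0.3367, q = 0.7255, dp/dtau = -0.7422, dq/dtau = 0.5043

f(Y) = (dp/dtau, dq/dtau, -Gamma^p_ij Y'^i Y'^j, -Gamma^q_ij Y'^i Y'^j) with the Gammas evaluated at the stage position; h = 0.150000; intermediate values shown to 6 dp
step 0: p = 0.0000, q = 0.5000, dp/dtau = -0.7500, dq/dtau = 0.5000
step 1:
  k1: at (p, q) = (0.000000, 0.500000), (dp/dtau, dq/dtau) = (-0.750000, 0.500000); Gamma_ppp = 0.000000, Gamma_ppq = 0.000000, Gamma_pqq = 0.000000, Gamma_qpp = 0.000000, Gamma_qpq = 0.000000, Gamma_qqq = 0.000000; k1 = (-0.750000, 0.500000, 0.000000, 0.000000)
  k2: at (p, q) = (-0.056250, 0.537500), (dp/dtau, dq/dtau) = (-0.750000, 0.500000); Gamma_ppp = -0.000158, Gamma_ppq = 0.000000, Gamma_pqq = -0.004219, Gamma_qpp = 0.000000, Gamma_qpq = 0.001055, Gamma_qqq = 0.000000; k2 = (-0.750000, 0.500000, 0.001144, 0.000791)
  k3: at (p, q) = (-0.056250, 0.537500), (dp/dtau, dq/dtau) = (-0.749914, 0.500059); Gamma_ppp = -0.000158, Gamma_ppq = 0.000000, Gamma_pqq = -0.004219, Gamma_qpp = 0.000000, Gamma_qpq = 0.001055, Gamma_qqq = 0.000000; k3 = (-0.749914, 0.500059, 0.001144, 0.000791)
  k4: at (p, q) = (-0.112487, 0.575009), (dp/dtau, dq/dtau) = (-0.749828, 0.500119); Gamma_ppp = -0.001265, Gamma_ppq = 0.000000, Gamma_pqq = -0.016867, Gamma_qpp = 0.000000, Gamma_qpq = 0.004218, Gamma_qqq = 0.000000; k4 = (-0.749828, 0.500119, 0.004930, 0.003164)
  Y <- Y + (h/6)(k1 + 2k2 + 2k3 + k4): p = -0.1125, q = 0.5750, dp/dtau = -0.7498, dq/dtau = 0.5002
step 2:
  k1: at (p, q) = (-0.112491, 0.575006), (dp/dtau, dq/dtau) = (-0.749762, 0.500158); Gamma_ppp = -0.001265, Gamma_ppq = 0.000000, Gamma_pqq = -0.016869, Gamma_qpp = 0.000000, Gamma_qpq = 0.004219, Gamma_qqq = 0.000000; k1 = (-0.749762, 0.500158, 0.004931, 0.003164)
  k2: at (p, q) = (-0.168724, 0.612518), (dp/dtau, dq/dtau) = (-0.749393, 0.500396); Gamma_ppp = -0.004268, Gamma_ppq = 0.000000, Gamma_pqq = -0.037923, Gamma_qpp = 0.000000, Gamma_qpq = 0.009494, Gamma_qqq = 0.000000; k2 = (-0.749393, 0.500396, 0.011893, 0.007121)
  k3: at (p, q) = (-0.168696, 0.612536), (dp/dtau, dq/dtau) = (-0.748870, 0.500692); Gamma_ppp = -0.004266, Gamma_ppq = 0.000000, Gamma_pqq = -0.037911, Gamma_qpp = 0.000000, Gamma_qpq = 0.009491, Gamma_qqq = 0.000000; k3 = (-0.748870, 0.500692, 0.011896, 0.007117)
  k4: at (p, q) = (-0.224822, 0.650110), (dp/dtau, dq/dtau) = (-0.747978, 0.501226); Gamma_ppp = -0.010090, Gamma_ppq = 0.000000, Gamma_pqq = -0.067232, Gamma_qpp = 0.000000, Gamma_qpq = 0.016870, Gamma_qqq = 0.000000; k4 = (-0.747978, 0.501226, 0.022535, 0.012649)
  Y <- Y + (h/6)(k1 + 2k2 + 2k3 + k4): p = -0.2248, q = 0.6501, dp/dtau = -0.7479, dq/dtau = 0.5013
step 3:
  k1: at (p, q) = (-0.224848, 0.650095), (dp/dtau, dq/dtau) = (-0.747886, 0.501265); Gamma_ppp = -0.010093, Gamma_ppq = 0.000000, Gamma_pqq = -0.067247, Gamma_qpp = 0.000000, Gamma_qpq = 0.016874, Gamma_qqq = 0.000000; k1 = (-0.747886, 0.501265, 0.022542, 0.012651)
  k2: at (p, q) = (-0.280940, 0.687690), (dp/dtau, dq/dtau) = (-0.746196, 0.502214); Gamma_ppp = -0.019656, Gamma_ppq = 0.000000, Gamma_pqq = -0.104687, Gamma_qpp = 0.000000, Gamma_qpq = 0.026374, Gamma_qqq = 0.000000; k2 = (-0.746196, 0.502214, 0.037348, 0.019767)
  k3: at (p, q) = (-0.280813, 0.687761), (dp/dtau, dq/dtau) = (-0.745085, 0.502748); Gamma_ppp = -0.019629, Gamma_ppq = 0.000000, Gamma_pqq = -0.104593, Gamma_qpp = 0.000000, Gamma_qpq = 0.026350, Gamma_qqq = 0.000000; k3 = (-0.745085, 0.502748, 0.037334, 0.019741)
  k4: at (p, q) = (-0.336611, 0.725507), (dp/dtau, dq/dtau) = (-0.742286, 0.504227); Gamma_ppp = -0.033710, Gamma_ppq = 0.000000, Gamma_pqq = -0.149582, Gamma_qpp = 0.000000, Gamma_qpq = 0.037930, Gamma_qqq = 0.000000; k4 = (-0.742286, 0.504227, 0.056604, 0.028393)
  Y <- Y + (h/6)(k1 + 2k2 + 2k3 + k4): p = -0.3367, q = 0.7255, dp/dtau = -0.7422, dq/dtau = 0.5043


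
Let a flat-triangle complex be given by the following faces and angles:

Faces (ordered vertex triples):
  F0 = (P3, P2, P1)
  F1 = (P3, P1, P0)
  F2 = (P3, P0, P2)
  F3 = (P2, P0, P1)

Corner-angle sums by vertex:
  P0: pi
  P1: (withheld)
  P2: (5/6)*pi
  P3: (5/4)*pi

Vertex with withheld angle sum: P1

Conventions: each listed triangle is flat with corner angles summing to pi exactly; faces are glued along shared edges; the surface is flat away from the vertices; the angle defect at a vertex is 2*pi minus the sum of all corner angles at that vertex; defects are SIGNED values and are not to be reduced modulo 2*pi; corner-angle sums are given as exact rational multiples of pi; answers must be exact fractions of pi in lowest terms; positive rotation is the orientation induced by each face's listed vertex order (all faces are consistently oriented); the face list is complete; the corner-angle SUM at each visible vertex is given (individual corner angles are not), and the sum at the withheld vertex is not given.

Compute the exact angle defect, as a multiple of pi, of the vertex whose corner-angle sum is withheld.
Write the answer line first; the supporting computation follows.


Answer: defect(P1) = (13/12)*pi

V = 4, E = 6, F = 4; chi = V - E + F = 2
Gauss-Bonnet: total defect = 2*pi*chi = 4*pi; visible defects sum to (35/12)*pi


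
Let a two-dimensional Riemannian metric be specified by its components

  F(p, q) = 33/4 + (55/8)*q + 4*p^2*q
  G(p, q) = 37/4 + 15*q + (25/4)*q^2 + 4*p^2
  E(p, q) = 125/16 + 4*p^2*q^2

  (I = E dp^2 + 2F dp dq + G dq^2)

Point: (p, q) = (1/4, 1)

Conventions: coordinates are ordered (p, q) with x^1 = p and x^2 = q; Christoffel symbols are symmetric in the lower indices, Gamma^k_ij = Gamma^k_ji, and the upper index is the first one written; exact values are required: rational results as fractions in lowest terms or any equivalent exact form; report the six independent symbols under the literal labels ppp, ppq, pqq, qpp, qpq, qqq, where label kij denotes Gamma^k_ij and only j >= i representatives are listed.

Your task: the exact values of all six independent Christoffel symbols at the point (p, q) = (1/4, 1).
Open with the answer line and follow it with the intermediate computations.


Answer: Gamma_ppp = 1/3, Gamma_ppq = -2/3, Gamma_pqq = -2, Gamma_qpp = -9/82, Gamma_qpq = 15/41, Gamma_qqq = 178/123

E = 129/16, F = 123/8, G = 123/4 at the point
E_p = 2, E_q = 1/2, F_p = 2, F_q = 57/8, G_p = 2, G_q = 55/2
EG - F^2 = 369/32;  g^inv = (32/369) * [[123/4, -123/8], [-123/8, 129/16]]
first-kind symbols [ij,l] = (1/2)(d_i g_jl + d_j g_il - d_l g_ij): [pp,p] = E_p/2 = 1, [pp,q] = F_p - E_q/2 = 7/4, [pq,p] = E_q/2 = 1/4, [pq,q] = G_p/2 = 1, [qq,p] = F_q - G_p/2 = 49/8, [qq,q] = G_q/2 = 55/4
Gamma^p_ij = (G*[ij,p] - F*[ij,q])/(EG - F^2), Gamma^q_ij = (E*[ij,q] - F*[ij,p])/(EG - F^2)
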